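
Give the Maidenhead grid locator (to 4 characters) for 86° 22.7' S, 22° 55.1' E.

KA13

Offset from 180°W / 90°S: lon 202.92°, lat 3.62°.
Field: 202.92/20 → 10 → K, 3.62/10 → 0 → A; chars KA.
Square: 2.92/2 → 1, 3.62/1 → 3; chars 13.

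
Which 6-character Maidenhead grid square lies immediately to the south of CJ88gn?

CJ88gm

Latitude subsquare n = 13; −1 → 12 = m.
The longitude characters are unchanged.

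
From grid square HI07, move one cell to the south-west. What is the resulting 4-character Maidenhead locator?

GI96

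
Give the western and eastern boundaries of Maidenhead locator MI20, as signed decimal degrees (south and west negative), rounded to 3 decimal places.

Field M=12, I=8: +12·20° lon, +8·10° lat → SW at lon 60°, lat -10°.
Square 2, 0: +2·2° lon, +0·1° lat → SW at lon 64°, lat -10°.
Cell spans 2° lon × 1° lat.
west 64.000, east 66.000.

64.000, 66.000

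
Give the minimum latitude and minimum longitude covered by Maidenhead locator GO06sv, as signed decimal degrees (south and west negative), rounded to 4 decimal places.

56.8750, -58.5000

Field G=6, O=14: +6·20° lon, +14·10° lat → SW at lon -60°, lat 50°.
Square 0, 6: +0·2° lon, +6·1° lat → SW at lon -60°, lat 56°.
Subsquare s=18, v=21: +18·0.0833333° lon, +21·0.0416667° lat → SW at lon -58.5°, lat 56.875°.
latitude 56.8750, longitude -58.5000.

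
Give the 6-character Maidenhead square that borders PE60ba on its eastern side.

PE60ca

Longitude subsquare b = 1; +1 → 2 = c.
The latitude characters are unchanged.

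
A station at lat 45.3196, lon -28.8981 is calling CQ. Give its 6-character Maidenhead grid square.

Shift to the Maidenhead origin (180°W, 90°S): lon 151.1019, lat 135.3196.
Field: 151.1019/20 → 7 → H, 135.3196/10 → 13 → N; chars HN.
Square: 11.1019/2 → 5, 5.3196/1 → 5; chars 55.
Subsquare: 1.1019/0.0833333 → 13 → n, 0.3196/0.0416667 → 7 → h; chars nh.

HN55nh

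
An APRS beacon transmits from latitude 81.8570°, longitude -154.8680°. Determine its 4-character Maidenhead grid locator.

BR21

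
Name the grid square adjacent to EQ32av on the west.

Longitude subsquare a = 0; −1 → -1, wraps to 23 = x, carry into square.
Longitude square 3; −1 → 2.
The latitude characters are unchanged.

EQ22xv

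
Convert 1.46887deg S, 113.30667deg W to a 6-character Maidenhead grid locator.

DI38im

Add 180° to longitude and 90° to latitude: 66.6933, 88.5311.
Field: lon ⌊66.6933/20⌋ = 3 → D; lat ⌊88.5311/10⌋ = 8 → I.
Square: lon ⌊6.6933/2⌋ = 3; lat ⌊8.5311/1⌋ = 8.
Subsquare: lon ⌊0.6933/0.0833333⌋ = 8 → i; lat ⌊0.5311/0.0416667⌋ = 12 → m.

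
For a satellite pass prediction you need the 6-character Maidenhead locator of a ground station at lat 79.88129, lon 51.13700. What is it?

Add 180° to longitude and 90° to latitude: 231.1370, 169.8813.
Field: lon ⌊231.1370/20⌋ = 11 → L; lat ⌊169.8813/10⌋ = 16 → Q.
Square: lon ⌊11.1370/2⌋ = 5; lat ⌊9.8813/1⌋ = 9.
Subsquare: lon ⌊1.1370/0.0833333⌋ = 13 → n; lat ⌊0.8813/0.0416667⌋ = 21 → v.

LQ59nv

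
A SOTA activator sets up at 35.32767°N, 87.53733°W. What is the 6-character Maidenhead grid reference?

EM65fh

Offset from 180°W / 90°S: lon 92.4627°, lat 125.3277°.
Field: 92.4627/20 → 4 → E, 125.3277/10 → 12 → M; chars EM.
Square: 12.4627/2 → 6, 5.3277/1 → 5; chars 65.
Subsquare: 0.4627/0.0833333 → 5 → f, 0.3277/0.0416667 → 7 → h; chars fh.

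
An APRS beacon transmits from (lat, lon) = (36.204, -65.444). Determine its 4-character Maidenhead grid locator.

FM76

Offset from 180°W / 90°S: lon 114.56°, lat 126.20°.
Field: lon ⌊114.56/20⌋ = 5 → F; lat ⌊126.20/10⌋ = 12 → M.
Square: lon ⌊14.56/2⌋ = 7; lat ⌊6.20/1⌋ = 6.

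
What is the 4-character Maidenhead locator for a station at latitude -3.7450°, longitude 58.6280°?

Offset from 180°W / 90°S: lon 238.63°, lat 86.25°.
Field: 238.63/20 → 11 → L, 86.25/10 → 8 → I; chars LI.
Square: 18.63/2 → 9, 6.25/1 → 6; chars 96.

LI96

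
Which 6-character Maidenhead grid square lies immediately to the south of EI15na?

Latitude subsquare a = 0; −1 → -1, wraps to 23 = x, carry into square.
Latitude square 5; −1 → 4.
The longitude characters are unchanged.

EI14nx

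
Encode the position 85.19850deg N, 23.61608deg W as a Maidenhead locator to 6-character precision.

HR85ee

Offset from 180°W / 90°S: lon 156.3839°, lat 175.1985°.
Field (20°×10°, letters A–R): lon ⌊156.3839/20⌋ = 7 → H; lat ⌊175.1985/10⌋ = 17 → R.
Square (2°×1°, digits 0–9): lon ⌊16.3839/2⌋ = 8; lat ⌊5.1985/1⌋ = 5.
Subsquare (5′×2.5′, letters a–x): lon ⌊0.3839/0.0833333⌋ = 4 → e; lat ⌊0.1985/0.0416667⌋ = 4 → e.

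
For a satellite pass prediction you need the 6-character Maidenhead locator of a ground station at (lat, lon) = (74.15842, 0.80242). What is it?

Offset from 180°W / 90°S: lon 180.8024°, lat 164.1584°.
Field: 180.8024/20 → 9 → J, 164.1584/10 → 16 → Q; chars JQ.
Square: 0.8024/2 → 0, 4.1584/1 → 4; chars 04.
Subsquare: 0.8024/0.0833333 → 9 → j, 0.1584/0.0416667 → 3 → d; chars jd.

JQ04jd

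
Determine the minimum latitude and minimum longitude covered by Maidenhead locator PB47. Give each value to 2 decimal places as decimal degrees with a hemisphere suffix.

Field P=15, B=1: +15·20° lon, +1·10° lat → SW at lon 120°, lat -80°.
Square 4, 7: +4·2° lon, +7·1° lat → SW at lon 128°, lat -73°.
latitude 73.00° S, longitude 128.00° E.

73.00° S, 128.00° E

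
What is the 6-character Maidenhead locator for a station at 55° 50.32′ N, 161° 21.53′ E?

RO05qu

Offset from 180°W / 90°S: lon 341.3588°, lat 145.8387°.
Field (20°×10°, letters A–R): lon ⌊341.3588/20⌋ = 17 → R; lat ⌊145.8387/10⌋ = 14 → O.
Square (2°×1°, digits 0–9): lon ⌊1.3588/2⌋ = 0; lat ⌊5.8387/1⌋ = 5.
Subsquare (5′×2.5′, letters a–x): lon ⌊1.3588/0.0833333⌋ = 16 → q; lat ⌊0.8387/0.0416667⌋ = 20 → u.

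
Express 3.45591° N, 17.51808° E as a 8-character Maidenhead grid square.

JJ83sk29

Shift to the Maidenhead origin (180°W, 90°S): lon 197.51808, lat 93.45591.
Field: lon ⌊197.51808/20⌋ = 9 → J; lat ⌊93.45591/10⌋ = 9 → J.
Square: lon ⌊17.51808/2⌋ = 8; lat ⌊3.45591/1⌋ = 3.
Subsquare: lon ⌊1.51808/0.0833333⌋ = 18 → s; lat ⌊0.45591/0.0416667⌋ = 10 → k.
Extended square: lon ⌊0.01808/0.00833333⌋ = 2; lat ⌊0.03924/0.00416667⌋ = 9.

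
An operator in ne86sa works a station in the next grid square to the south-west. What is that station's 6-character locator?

Longitude subsquare s = 18; −1 → 17 = r.
Latitude subsquare a = 0; −1 → -1, wraps to 23 = x, carry into square.
Latitude square 6; −1 → 5.

NE85rx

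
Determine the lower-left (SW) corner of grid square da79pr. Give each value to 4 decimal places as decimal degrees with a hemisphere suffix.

80.2917° S, 104.7500° W

Field D=3, A=0: +3·20° lon, +0·10° lat → SW at lon -120°, lat -90°.
Square 7, 9: +7·2° lon, +9·1° lat → SW at lon -106°, lat -81°.
Subsquare p=15, r=17: +15·0.0833333° lon, +17·0.0416667° lat → SW at lon -104.75°, lat -80.2917°.
latitude 80.2917° S, longitude 104.7500° W.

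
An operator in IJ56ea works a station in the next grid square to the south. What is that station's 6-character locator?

Latitude subsquare a = 0; −1 → -1, wraps to 23 = x, carry into square.
Latitude square 6; −1 → 5.
The longitude characters are unchanged.

IJ55ex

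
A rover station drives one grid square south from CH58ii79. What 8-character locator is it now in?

CH58ii78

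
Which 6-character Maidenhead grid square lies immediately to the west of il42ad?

IL32xd

Longitude subsquare a = 0; −1 → -1, wraps to 23 = x, carry into square.
Longitude square 4; −1 → 3.
The latitude characters are unchanged.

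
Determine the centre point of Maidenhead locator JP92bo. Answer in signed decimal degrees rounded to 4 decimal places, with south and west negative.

62.6042, 18.1250

Field J=9, P=15: +9·20° lon, +15·10° lat → SW at lon 0°, lat 60°.
Square 9, 2: +9·2° lon, +2·1° lat → SW at lon 18°, lat 62°.
Subsquare b=1, o=14: +1·0.0833333° lon, +14·0.0416667° lat → SW at lon 18.0833°, lat 62.5833°.
Cell spans 0.0833333° lon × 0.0416667° lat. Centre is SW corner plus half of each.
latitude 62.6042, longitude 18.1250.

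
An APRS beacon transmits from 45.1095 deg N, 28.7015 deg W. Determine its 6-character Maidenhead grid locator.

HN55pc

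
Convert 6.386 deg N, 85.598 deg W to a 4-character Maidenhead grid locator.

EJ76

Add 180° to longitude and 90° to latitude: 94.40, 96.39.
Field: 94.40/20 → 4 → E, 96.39/10 → 9 → J; chars EJ.
Square: 14.40/2 → 7, 6.39/1 → 6; chars 76.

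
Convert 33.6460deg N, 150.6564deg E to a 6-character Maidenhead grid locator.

Add 180° to longitude and 90° to latitude: 330.6564, 123.6460.
Field: 330.6564/20 → 16 → Q, 123.6460/10 → 12 → M; chars QM.
Square: 10.6564/2 → 5, 3.6460/1 → 3; chars 53.
Subsquare: 0.6564/0.0833333 → 7 → h, 0.6460/0.0416667 → 15 → p; chars hp.

QM53hp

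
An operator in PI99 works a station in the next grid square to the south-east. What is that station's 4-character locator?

Longitude square 9; +1 → 10, wraps to 0, carry into field.
Longitude field P = 15; +1 → 16 = Q.
Latitude square 9; −1 → 8.

QI08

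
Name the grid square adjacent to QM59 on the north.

Latitude square 9; +1 → 10, wraps to 0, carry into field.
Latitude field M = 12; +1 → 13 = N.
The longitude characters are unchanged.

QN50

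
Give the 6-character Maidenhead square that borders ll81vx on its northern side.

LL82va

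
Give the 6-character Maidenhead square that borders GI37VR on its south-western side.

GI37uq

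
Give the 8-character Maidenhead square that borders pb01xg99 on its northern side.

PB01xh90

Latitude extended square 9; +1 → 10, wraps to 0, carry into subsquare.
Latitude subsquare g = 6; +1 → 7 = h.
The longitude characters are unchanged.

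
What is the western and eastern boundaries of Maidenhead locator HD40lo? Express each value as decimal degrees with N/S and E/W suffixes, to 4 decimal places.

31.0833° W, 31.0000° W

Field H=7, D=3: +7·20° lon, +3·10° lat → SW at lon -40°, lat -60°.
Square 4, 0: +4·2° lon, +0·1° lat → SW at lon -32°, lat -60°.
Subsquare l=11, o=14: +11·0.0833333° lon, +14·0.0416667° lat → SW at lon -31.0833°, lat -59.4167°.
Cell spans 0.0833333° lon × 0.0416667° lat.
west 31.0833° W, east 31.0000° W.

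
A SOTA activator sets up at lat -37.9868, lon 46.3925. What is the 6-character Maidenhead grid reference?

Shift to the Maidenhead origin (180°W, 90°S): lon 226.3925, lat 52.0132.
Field: lon ⌊226.3925/20⌋ = 11 → L; lat ⌊52.0132/10⌋ = 5 → F.
Square: lon ⌊6.3925/2⌋ = 3; lat ⌊2.0132/1⌋ = 2.
Subsquare: lon ⌊0.3925/0.0833333⌋ = 4 → e; lat ⌊0.0132/0.0416667⌋ = 0 → a.

LF32ea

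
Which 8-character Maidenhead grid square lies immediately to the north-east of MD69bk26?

MD69bk37

Longitude extended square 2; +1 → 3.
Latitude extended square 6; +1 → 7.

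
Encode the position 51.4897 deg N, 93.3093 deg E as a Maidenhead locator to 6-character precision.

Add 180° to longitude and 90° to latitude: 273.3093, 141.4897.
Field (20°×10°, letters A–R): lon ⌊273.3093/20⌋ = 13 → N; lat ⌊141.4897/10⌋ = 14 → O.
Square (2°×1°, digits 0–9): lon ⌊13.3093/2⌋ = 6; lat ⌊1.4897/1⌋ = 1.
Subsquare (5′×2.5′, letters a–x): lon ⌊1.3093/0.0833333⌋ = 15 → p; lat ⌊0.4897/0.0416667⌋ = 11 → l.

NO61pl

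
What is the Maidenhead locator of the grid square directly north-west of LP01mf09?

Longitude extended square 0; −1 → -1, wraps to 9, carry into subsquare.
Longitude subsquare m = 12; −1 → 11 = l.
Latitude extended square 9; +1 → 10, wraps to 0, carry into subsquare.
Latitude subsquare f = 5; +1 → 6 = g.

LP01lg90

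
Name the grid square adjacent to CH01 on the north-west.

BH92

Longitude square 0; −1 → -1, wraps to 9, carry into field.
Longitude field C = 2; −1 → 1 = B.
Latitude square 1; +1 → 2.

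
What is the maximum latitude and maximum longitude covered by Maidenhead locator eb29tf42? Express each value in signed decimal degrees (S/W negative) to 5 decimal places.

Field E=4, B=1: +4·20° lon, +1·10° lat → SW at lon -100°, lat -80°.
Square 2, 9: +2·2° lon, +9·1° lat → SW at lon -96°, lat -71°.
Subsquare t=19, f=5: +19·0.0833333° lon, +5·0.0416667° lat → SW at lon -94.4167°, lat -70.7917°.
Extended square 4, 2: +4·0.00833333° lon, +2·0.00416667° lat → SW at lon -94.3833°, lat -70.7833°.
Cell spans 0.00833333° lon × 0.00416667° lat. NE corner is SW corner plus one full cell.
latitude -70.77917, longitude -94.37500.

-70.77917, -94.37500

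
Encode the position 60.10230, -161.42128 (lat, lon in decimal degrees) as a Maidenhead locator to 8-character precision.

AP90gc94

Shift to the Maidenhead origin (180°W, 90°S): lon 18.57872, lat 150.10230.
Field (20°×10°, letters A–R): 18.57872/20 → 0 → A, 150.10230/10 → 15 → P; chars AP.
Square (2°×1°, digits 0–9): 18.57872/2 → 9, 0.10230/1 → 0; chars 90.
Subsquare (5′×2.5′, letters a–x): 0.57872/0.0833333 → 6 → g, 0.10230/0.0416667 → 2 → c; chars gc.
Extended square (30″×15″, digits 0–9): 0.07872/0.00833333 → 9, 0.01897/0.00416667 → 4; chars 94.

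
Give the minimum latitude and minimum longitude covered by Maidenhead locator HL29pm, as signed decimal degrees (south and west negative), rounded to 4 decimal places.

Field H=7, L=11: +7·20° lon, +11·10° lat → SW at lon -40°, lat 20°.
Square 2, 9: +2·2° lon, +9·1° lat → SW at lon -36°, lat 29°.
Subsquare p=15, m=12: +15·0.0833333° lon, +12·0.0416667° lat → SW at lon -34.75°, lat 29.5°.
latitude 29.5000, longitude -34.7500.

29.5000, -34.7500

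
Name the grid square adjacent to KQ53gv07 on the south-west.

Longitude extended square 0; −1 → -1, wraps to 9, carry into subsquare.
Longitude subsquare g = 6; −1 → 5 = f.
Latitude extended square 7; −1 → 6.

KQ53fv96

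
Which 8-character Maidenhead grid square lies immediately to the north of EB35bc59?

Latitude extended square 9; +1 → 10, wraps to 0, carry into subsquare.
Latitude subsquare c = 2; +1 → 3 = d.
The longitude characters are unchanged.

EB35bd50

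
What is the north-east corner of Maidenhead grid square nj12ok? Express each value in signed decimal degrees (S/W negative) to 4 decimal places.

Field N=13, J=9: +13·20° lon, +9·10° lat → SW at lon 80°, lat 0°.
Square 1, 2: +1·2° lon, +2·1° lat → SW at lon 82°, lat 2°.
Subsquare o=14, k=10: +14·0.0833333° lon, +10·0.0416667° lat → SW at lon 83.1667°, lat 2.41667°.
Cell spans 0.0833333° lon × 0.0416667° lat. NE corner is SW corner plus one full cell.
latitude 2.4583, longitude 83.2500.

2.4583, 83.2500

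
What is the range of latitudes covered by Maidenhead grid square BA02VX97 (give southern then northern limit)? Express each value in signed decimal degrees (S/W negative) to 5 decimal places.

Field B=1, A=0: +1·20° lon, +0·10° lat → SW at lon -160°, lat -90°.
Square 0, 2: +0·2° lon, +2·1° lat → SW at lon -160°, lat -88°.
Subsquare v=21, x=23: +21·0.0833333° lon, +23·0.0416667° lat → SW at lon -158.25°, lat -87.0417°.
Extended square 9, 7: +9·0.00833333° lon, +7·0.00416667° lat → SW at lon -158.175°, lat -87.0125°.
Cell spans 0.00833333° lon × 0.00416667° lat.
south -87.01250, north -87.00833.

-87.01250, -87.00833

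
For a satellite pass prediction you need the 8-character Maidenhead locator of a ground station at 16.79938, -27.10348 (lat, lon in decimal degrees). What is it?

HK66kt71

Offset from 180°W / 90°S: lon 152.89652°, lat 106.79938°.
Field (20°×10°, letters A–R): lon ⌊152.89652/20⌋ = 7 → H; lat ⌊106.79938/10⌋ = 10 → K.
Square (2°×1°, digits 0–9): lon ⌊12.89652/2⌋ = 6; lat ⌊6.79938/1⌋ = 6.
Subsquare (5′×2.5′, letters a–x): lon ⌊0.89652/0.0833333⌋ = 10 → k; lat ⌊0.79938/0.0416667⌋ = 19 → t.
Extended square (30″×15″, digits 0–9): lon ⌊0.06319/0.00833333⌋ = 7; lat ⌊0.00771/0.00416667⌋ = 1.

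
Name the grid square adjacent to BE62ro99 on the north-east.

Longitude extended square 9; +1 → 10, wraps to 0, carry into subsquare.
Longitude subsquare r = 17; +1 → 18 = s.
Latitude extended square 9; +1 → 10, wraps to 0, carry into subsquare.
Latitude subsquare o = 14; +1 → 15 = p.

BE62sp00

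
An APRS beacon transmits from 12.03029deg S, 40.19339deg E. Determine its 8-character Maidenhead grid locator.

LH07cx32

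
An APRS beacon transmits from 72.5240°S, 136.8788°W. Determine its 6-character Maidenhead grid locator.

Offset from 180°W / 90°S: lon 43.1212°, lat 17.4760°.
Field: lon ⌊43.1212/20⌋ = 2 → C; lat ⌊17.4760/10⌋ = 1 → B.
Square: lon ⌊3.1212/2⌋ = 1; lat ⌊7.4760/1⌋ = 7.
Subsquare: lon ⌊1.1212/0.0833333⌋ = 13 → n; lat ⌊0.4760/0.0416667⌋ = 11 → l.

CB17nl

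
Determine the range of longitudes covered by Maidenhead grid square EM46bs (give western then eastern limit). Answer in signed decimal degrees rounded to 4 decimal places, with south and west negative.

Field E=4, M=12: +4·20° lon, +12·10° lat → SW at lon -100°, lat 30°.
Square 4, 6: +4·2° lon, +6·1° lat → SW at lon -92°, lat 36°.
Subsquare b=1, s=18: +1·0.0833333° lon, +18·0.0416667° lat → SW at lon -91.9167°, lat 36.75°.
Cell spans 0.0833333° lon × 0.0416667° lat.
west -91.9167, east -91.8333.

-91.9167, -91.8333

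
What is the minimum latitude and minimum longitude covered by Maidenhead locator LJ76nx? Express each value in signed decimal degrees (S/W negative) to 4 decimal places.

6.9583, 55.0833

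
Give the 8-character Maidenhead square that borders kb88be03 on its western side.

Longitude extended square 0; −1 → -1, wraps to 9, carry into subsquare.
Longitude subsquare b = 1; −1 → 0 = a.
The latitude characters are unchanged.

KB88ae93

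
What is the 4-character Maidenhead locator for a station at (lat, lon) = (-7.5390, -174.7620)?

Shift to the Maidenhead origin (180°W, 90°S): lon 5.24, lat 82.46.
Field: 5.24/20 → 0 → A, 82.46/10 → 8 → I; chars AI.
Square: 5.24/2 → 2, 2.46/1 → 2; chars 22.

AI22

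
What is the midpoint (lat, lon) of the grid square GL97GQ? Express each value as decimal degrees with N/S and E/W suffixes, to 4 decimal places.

Field G=6, L=11: +6·20° lon, +11·10° lat → SW at lon -60°, lat 20°.
Square 9, 7: +9·2° lon, +7·1° lat → SW at lon -42°, lat 27°.
Subsquare g=6, q=16: +6·0.0833333° lon, +16·0.0416667° lat → SW at lon -41.5°, lat 27.6667°.
Cell spans 0.0833333° lon × 0.0416667° lat. Centre is SW corner plus half of each.
latitude 27.6875° N, longitude 41.4583° W.

27.6875° N, 41.4583° W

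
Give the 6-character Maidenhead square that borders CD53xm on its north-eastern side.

CD63an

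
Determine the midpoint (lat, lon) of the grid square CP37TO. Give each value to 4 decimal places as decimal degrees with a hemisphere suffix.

67.6042° N, 132.3750° W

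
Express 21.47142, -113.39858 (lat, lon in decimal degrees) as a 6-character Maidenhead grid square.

Offset from 180°W / 90°S: lon 66.6014°, lat 111.4714°.
Field (20°×10°, letters A–R): lon ⌊66.6014/20⌋ = 3 → D; lat ⌊111.4714/10⌋ = 11 → L.
Square (2°×1°, digits 0–9): lon ⌊6.6014/2⌋ = 3; lat ⌊1.4714/1⌋ = 1.
Subsquare (5′×2.5′, letters a–x): lon ⌊0.6014/0.0833333⌋ = 7 → h; lat ⌊0.4714/0.0416667⌋ = 11 → l.

DL31hl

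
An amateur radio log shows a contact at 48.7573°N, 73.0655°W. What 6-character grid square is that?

FN38ls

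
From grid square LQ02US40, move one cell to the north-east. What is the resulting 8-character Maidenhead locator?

LQ02us51

Longitude extended square 4; +1 → 5.
Latitude extended square 0; +1 → 1.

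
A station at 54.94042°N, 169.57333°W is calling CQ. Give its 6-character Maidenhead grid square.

AO54fw

Offset from 180°W / 90°S: lon 10.4267°, lat 144.9404°.
Field: lon ⌊10.4267/20⌋ = 0 → A; lat ⌊144.9404/10⌋ = 14 → O.
Square: lon ⌊10.4267/2⌋ = 5; lat ⌊4.9404/1⌋ = 4.
Subsquare: lon ⌊0.4267/0.0833333⌋ = 5 → f; lat ⌊0.9404/0.0416667⌋ = 22 → w.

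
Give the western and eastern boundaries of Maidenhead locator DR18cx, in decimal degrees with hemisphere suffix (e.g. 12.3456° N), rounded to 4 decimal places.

Field D=3, R=17: +3·20° lon, +17·10° lat → SW at lon -120°, lat 80°.
Square 1, 8: +1·2° lon, +8·1° lat → SW at lon -118°, lat 88°.
Subsquare c=2, x=23: +2·0.0833333° lon, +23·0.0416667° lat → SW at lon -117.833°, lat 88.9583°.
Cell spans 0.0833333° lon × 0.0416667° lat.
west 117.8333° W, east 117.7500° W.

117.8333° W, 117.7500° W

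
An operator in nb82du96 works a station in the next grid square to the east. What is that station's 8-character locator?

NB82eu06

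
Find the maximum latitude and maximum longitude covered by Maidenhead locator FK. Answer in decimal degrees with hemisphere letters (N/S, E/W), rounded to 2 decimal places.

20.00° N, 60.00° W

Field F=5, K=10: +5·20° lon, +10·10° lat → SW at lon -80°, lat 10°.
Cell spans 20° lon × 10° lat. NE corner is SW corner plus one full cell.
latitude 20.00° N, longitude 60.00° W.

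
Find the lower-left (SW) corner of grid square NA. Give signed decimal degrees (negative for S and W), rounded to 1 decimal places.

-90.0, 80.0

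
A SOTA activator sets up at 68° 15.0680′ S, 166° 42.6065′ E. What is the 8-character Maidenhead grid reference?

RC31ir59

Add 180° to longitude and 90° to latitude: 346.71011, 21.74887.
Field: lon ⌊346.71011/20⌋ = 17 → R; lat ⌊21.74887/10⌋ = 2 → C.
Square: lon ⌊6.71011/2⌋ = 3; lat ⌊1.74887/1⌋ = 1.
Subsquare: lon ⌊0.71011/0.0833333⌋ = 8 → i; lat ⌊0.74887/0.0416667⌋ = 17 → r.
Extended square: lon ⌊0.04344/0.00833333⌋ = 5; lat ⌊0.04053/0.00416667⌋ = 9.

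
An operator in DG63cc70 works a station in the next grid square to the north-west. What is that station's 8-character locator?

DG63cc61

Longitude extended square 7; −1 → 6.
Latitude extended square 0; +1 → 1.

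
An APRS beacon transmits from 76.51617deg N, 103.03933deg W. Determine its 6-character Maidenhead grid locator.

DQ86lm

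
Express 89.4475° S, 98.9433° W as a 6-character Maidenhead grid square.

Shift to the Maidenhead origin (180°W, 90°S): lon 81.0567, lat 0.5525.
Field: 81.0567/20 → 4 → E, 0.5525/10 → 0 → A; chars EA.
Square: 1.0567/2 → 0, 0.5525/1 → 0; chars 00.
Subsquare: 1.0567/0.0833333 → 12 → m, 0.5525/0.0416667 → 13 → n; chars mn.

EA00mn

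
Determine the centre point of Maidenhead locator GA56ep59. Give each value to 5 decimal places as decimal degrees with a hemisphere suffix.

Field G=6, A=0: +6·20° lon, +0·10° lat → SW at lon -60°, lat -90°.
Square 5, 6: +5·2° lon, +6·1° lat → SW at lon -50°, lat -84°.
Subsquare e=4, p=15: +4·0.0833333° lon, +15·0.0416667° lat → SW at lon -49.6667°, lat -83.375°.
Extended square 5, 9: +5·0.00833333° lon, +9·0.00416667° lat → SW at lon -49.625°, lat -83.3375°.
Cell spans 0.00833333° lon × 0.00416667° lat. Centre is SW corner plus half of each.
latitude 83.33542° S, longitude 49.62083° W.

83.33542° S, 49.62083° W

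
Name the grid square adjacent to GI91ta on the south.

GI90tx

Latitude subsquare a = 0; −1 → -1, wraps to 23 = x, carry into square.
Latitude square 1; −1 → 0.
The longitude characters are unchanged.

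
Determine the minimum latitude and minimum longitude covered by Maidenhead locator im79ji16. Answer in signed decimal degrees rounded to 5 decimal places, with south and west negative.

Field I=8, M=12: +8·20° lon, +12·10° lat → SW at lon -20°, lat 30°.
Square 7, 9: +7·2° lon, +9·1° lat → SW at lon -6°, lat 39°.
Subsquare j=9, i=8: +9·0.0833333° lon, +8·0.0416667° lat → SW at lon -5.25°, lat 39.3333°.
Extended square 1, 6: +1·0.00833333° lon, +6·0.00416667° lat → SW at lon -5.24167°, lat 39.3583°.
latitude 39.35833, longitude -5.24167.

39.35833, -5.24167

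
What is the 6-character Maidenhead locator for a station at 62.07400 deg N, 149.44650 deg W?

BP52gb

Offset from 180°W / 90°S: lon 30.5535°, lat 152.0740°.
Field (20°×10°, letters A–R): lon ⌊30.5535/20⌋ = 1 → B; lat ⌊152.0740/10⌋ = 15 → P.
Square (2°×1°, digits 0–9): lon ⌊10.5535/2⌋ = 5; lat ⌊2.0740/1⌋ = 2.
Subsquare (5′×2.5′, letters a–x): lon ⌊0.5535/0.0833333⌋ = 6 → g; lat ⌊0.0740/0.0416667⌋ = 1 → b.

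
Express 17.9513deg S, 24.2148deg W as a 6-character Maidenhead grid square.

Add 180° to longitude and 90° to latitude: 155.7852, 72.0487.
Field (20°×10°, letters A–R): 155.7852/20 → 7 → H, 72.0487/10 → 7 → H; chars HH.
Square (2°×1°, digits 0–9): 15.7852/2 → 7, 2.0487/1 → 2; chars 72.
Subsquare (5′×2.5′, letters a–x): 1.7852/0.0833333 → 21 → v, 0.0487/0.0416667 → 1 → b; chars vb.

HH72vb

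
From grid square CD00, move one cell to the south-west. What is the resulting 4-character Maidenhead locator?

BC99

Longitude square 0; −1 → -1, wraps to 9, carry into field.
Longitude field C = 2; −1 → 1 = B.
Latitude square 0; −1 → -1, wraps to 9, carry into field.
Latitude field D = 3; −1 → 2 = C.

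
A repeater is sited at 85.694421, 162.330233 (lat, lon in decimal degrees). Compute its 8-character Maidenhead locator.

Offset from 180°W / 90°S: lon 342.33023°, lat 175.69442°.
Field: lon ⌊342.33023/20⌋ = 17 → R; lat ⌊175.69442/10⌋ = 17 → R.
Square: lon ⌊2.33023/2⌋ = 1; lat ⌊5.69442/1⌋ = 5.
Subsquare: lon ⌊0.33023/0.0833333⌋ = 3 → d; lat ⌊0.69442/0.0416667⌋ = 16 → q.
Extended square: lon ⌊0.08023/0.00833333⌋ = 9; lat ⌊0.02775/0.00416667⌋ = 6.

RR15dq96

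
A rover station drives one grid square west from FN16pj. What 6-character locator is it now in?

FN16oj

Longitude subsquare p = 15; −1 → 14 = o.
The latitude characters are unchanged.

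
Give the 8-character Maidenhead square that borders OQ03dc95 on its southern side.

OQ03dc94

Latitude extended square 5; −1 → 4.
The longitude characters are unchanged.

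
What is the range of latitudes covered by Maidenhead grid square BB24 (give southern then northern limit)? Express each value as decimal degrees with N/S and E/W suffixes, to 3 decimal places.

Field B=1, B=1: +1·20° lon, +1·10° lat → SW at lon -160°, lat -80°.
Square 2, 4: +2·2° lon, +4·1° lat → SW at lon -156°, lat -76°.
Cell spans 2° lon × 1° lat.
south 76.000° S, north 75.000° S.

76.000° S, 75.000° S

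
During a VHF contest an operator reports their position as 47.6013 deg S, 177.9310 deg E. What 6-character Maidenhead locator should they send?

RE82xj

Shift to the Maidenhead origin (180°W, 90°S): lon 357.9310, lat 42.3987.
Field: lon ⌊357.9310/20⌋ = 17 → R; lat ⌊42.3987/10⌋ = 4 → E.
Square: lon ⌊17.9310/2⌋ = 8; lat ⌊2.3987/1⌋ = 2.
Subsquare: lon ⌊1.9310/0.0833333⌋ = 23 → x; lat ⌊0.3987/0.0416667⌋ = 9 → j.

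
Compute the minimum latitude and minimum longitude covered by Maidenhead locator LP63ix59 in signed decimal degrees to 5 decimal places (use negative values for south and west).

Field L=11, P=15: +11·20° lon, +15·10° lat → SW at lon 40°, lat 60°.
Square 6, 3: +6·2° lon, +3·1° lat → SW at lon 52°, lat 63°.
Subsquare i=8, x=23: +8·0.0833333° lon, +23·0.0416667° lat → SW at lon 52.6667°, lat 63.9583°.
Extended square 5, 9: +5·0.00833333° lon, +9·0.00416667° lat → SW at lon 52.7083°, lat 63.9958°.
latitude 63.99583, longitude 52.70833.

63.99583, 52.70833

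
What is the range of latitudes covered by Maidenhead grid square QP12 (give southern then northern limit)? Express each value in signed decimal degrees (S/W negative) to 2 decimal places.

Field Q=16, P=15: +16·20° lon, +15·10° lat → SW at lon 140°, lat 60°.
Square 1, 2: +1·2° lon, +2·1° lat → SW at lon 142°, lat 62°.
Cell spans 2° lon × 1° lat.
south 62.00, north 63.00.

62.00, 63.00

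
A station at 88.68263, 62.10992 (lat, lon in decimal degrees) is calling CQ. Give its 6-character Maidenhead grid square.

Shift to the Maidenhead origin (180°W, 90°S): lon 242.1099, lat 178.6826.
Field: lon ⌊242.1099/20⌋ = 12 → M; lat ⌊178.6826/10⌋ = 17 → R.
Square: lon ⌊2.1099/2⌋ = 1; lat ⌊8.6826/1⌋ = 8.
Subsquare: lon ⌊0.1099/0.0833333⌋ = 1 → b; lat ⌊0.6826/0.0416667⌋ = 16 → q.

MR18bq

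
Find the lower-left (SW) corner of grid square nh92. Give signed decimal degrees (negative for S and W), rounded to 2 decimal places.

Field N=13, H=7: +13·20° lon, +7·10° lat → SW at lon 80°, lat -20°.
Square 9, 2: +9·2° lon, +2·1° lat → SW at lon 98°, lat -18°.
latitude -18.00, longitude 98.00.

-18.00, 98.00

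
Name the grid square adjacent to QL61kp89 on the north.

QL61kq80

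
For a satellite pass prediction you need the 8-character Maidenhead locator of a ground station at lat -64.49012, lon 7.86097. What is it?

JC35wm32

Add 180° to longitude and 90° to latitude: 187.86097, 25.50988.
Field: lon ⌊187.86097/20⌋ = 9 → J; lat ⌊25.50988/10⌋ = 2 → C.
Square: lon ⌊7.86097/2⌋ = 3; lat ⌊5.50988/1⌋ = 5.
Subsquare: lon ⌊1.86097/0.0833333⌋ = 22 → w; lat ⌊0.50988/0.0416667⌋ = 12 → m.
Extended square: lon ⌊0.02764/0.00833333⌋ = 3; lat ⌊0.00988/0.00416667⌋ = 2.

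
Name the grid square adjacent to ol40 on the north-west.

OL31

Longitude square 4; −1 → 3.
Latitude square 0; +1 → 1.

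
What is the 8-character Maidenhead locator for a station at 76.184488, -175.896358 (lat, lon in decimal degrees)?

Shift to the Maidenhead origin (180°W, 90°S): lon 4.10364, lat 166.18449.
Field: lon ⌊4.10364/20⌋ = 0 → A; lat ⌊166.18449/10⌋ = 16 → Q.
Square: lon ⌊4.10364/2⌋ = 2; lat ⌊6.18449/1⌋ = 6.
Subsquare: lon ⌊0.10364/0.0833333⌋ = 1 → b; lat ⌊0.18449/0.0416667⌋ = 4 → e.
Extended square: lon ⌊0.02031/0.00833333⌋ = 2; lat ⌊0.01782/0.00416667⌋ = 4.

AQ26be24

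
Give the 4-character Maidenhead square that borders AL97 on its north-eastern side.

BL08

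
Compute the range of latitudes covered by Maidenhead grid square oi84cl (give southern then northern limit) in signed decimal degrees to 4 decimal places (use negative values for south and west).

-5.5417, -5.5000

Field O=14, I=8: +14·20° lon, +8·10° lat → SW at lon 100°, lat -10°.
Square 8, 4: +8·2° lon, +4·1° lat → SW at lon 116°, lat -6°.
Subsquare c=2, l=11: +2·0.0833333° lon, +11·0.0416667° lat → SW at lon 116.167°, lat -5.54167°.
Cell spans 0.0833333° lon × 0.0416667° lat.
south -5.5417, north -5.5000.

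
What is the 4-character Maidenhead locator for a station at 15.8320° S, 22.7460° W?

Shift to the Maidenhead origin (180°W, 90°S): lon 157.25, lat 74.17.
Field: 157.25/20 → 7 → H, 74.17/10 → 7 → H; chars HH.
Square: 17.25/2 → 8, 4.17/1 → 4; chars 84.

HH84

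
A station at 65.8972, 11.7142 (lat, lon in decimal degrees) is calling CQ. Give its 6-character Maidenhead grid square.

JP55uv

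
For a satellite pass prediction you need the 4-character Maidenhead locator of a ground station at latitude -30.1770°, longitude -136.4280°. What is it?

Offset from 180°W / 90°S: lon 43.57°, lat 59.82°.
Field: 43.57/20 → 2 → C, 59.82/10 → 5 → F; chars CF.
Square: 3.57/2 → 1, 9.82/1 → 9; chars 19.

CF19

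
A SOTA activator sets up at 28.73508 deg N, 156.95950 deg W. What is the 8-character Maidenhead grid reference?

Shift to the Maidenhead origin (180°W, 90°S): lon 23.04050, lat 118.73508.
Field: 23.04050/20 → 1 → B, 118.73508/10 → 11 → L; chars BL.
Square: 3.04050/2 → 1, 8.73508/1 → 8; chars 18.
Subsquare: 1.04050/0.0833333 → 12 → m, 0.73508/0.0416667 → 17 → r; chars mr.
Extended square: 0.04050/0.00833333 → 4, 0.02675/0.00416667 → 6; chars 46.

BL18mr46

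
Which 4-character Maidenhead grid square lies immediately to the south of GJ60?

GI69

Latitude square 0; −1 → -1, wraps to 9, carry into field.
Latitude field J = 9; −1 → 8 = I.
The longitude characters are unchanged.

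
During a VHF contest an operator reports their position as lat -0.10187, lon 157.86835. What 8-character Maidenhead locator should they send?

QI89wv45

Offset from 180°W / 90°S: lon 337.86835°, lat 89.89813°.
Field: lon ⌊337.86835/20⌋ = 16 → Q; lat ⌊89.89813/10⌋ = 8 → I.
Square: lon ⌊17.86835/2⌋ = 8; lat ⌊9.89813/1⌋ = 9.
Subsquare: lon ⌊1.86835/0.0833333⌋ = 22 → w; lat ⌊0.89813/0.0416667⌋ = 21 → v.
Extended square: lon ⌊0.03502/0.00833333⌋ = 4; lat ⌊0.02313/0.00416667⌋ = 5.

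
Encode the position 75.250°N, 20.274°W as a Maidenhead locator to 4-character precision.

HQ95

Shift to the Maidenhead origin (180°W, 90°S): lon 159.73, lat 165.25.
Field: lon ⌊159.73/20⌋ = 7 → H; lat ⌊165.25/10⌋ = 16 → Q.
Square: lon ⌊19.73/2⌋ = 9; lat ⌊5.25/1⌋ = 5.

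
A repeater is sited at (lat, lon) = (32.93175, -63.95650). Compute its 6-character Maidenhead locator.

FM82aw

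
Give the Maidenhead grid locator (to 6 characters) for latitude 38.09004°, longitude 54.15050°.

Shift to the Maidenhead origin (180°W, 90°S): lon 234.1505, lat 128.0900.
Field: 234.1505/20 → 11 → L, 128.0900/10 → 12 → M; chars LM.
Square: 14.1505/2 → 7, 8.0900/1 → 8; chars 78.
Subsquare: 0.1505/0.0833333 → 1 → b, 0.0900/0.0416667 → 2 → c; chars bc.

LM78bc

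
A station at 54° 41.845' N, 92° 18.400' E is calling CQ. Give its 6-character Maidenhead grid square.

NO64dq

Add 180° to longitude and 90° to latitude: 272.3067, 144.6974.
Field: lon ⌊272.3067/20⌋ = 13 → N; lat ⌊144.6974/10⌋ = 14 → O.
Square: lon ⌊12.3067/2⌋ = 6; lat ⌊4.6974/1⌋ = 4.
Subsquare: lon ⌊0.3067/0.0833333⌋ = 3 → d; lat ⌊0.6974/0.0416667⌋ = 16 → q.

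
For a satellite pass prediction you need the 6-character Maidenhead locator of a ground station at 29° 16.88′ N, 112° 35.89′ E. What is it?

Add 180° to longitude and 90° to latitude: 292.5982, 119.2813.
Field: 292.5982/20 → 14 → O, 119.2813/10 → 11 → L; chars OL.
Square: 12.5982/2 → 6, 9.2813/1 → 9; chars 69.
Subsquare: 0.5982/0.0833333 → 7 → h, 0.2813/0.0416667 → 6 → g; chars hg.

OL69hg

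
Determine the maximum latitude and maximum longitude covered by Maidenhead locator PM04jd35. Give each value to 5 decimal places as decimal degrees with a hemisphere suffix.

34.15000° N, 120.78333° E

Field P=15, M=12: +15·20° lon, +12·10° lat → SW at lon 120°, lat 30°.
Square 0, 4: +0·2° lon, +4·1° lat → SW at lon 120°, lat 34°.
Subsquare j=9, d=3: +9·0.0833333° lon, +3·0.0416667° lat → SW at lon 120.75°, lat 34.125°.
Extended square 3, 5: +3·0.00833333° lon, +5·0.00416667° lat → SW at lon 120.775°, lat 34.1458°.
Cell spans 0.00833333° lon × 0.00416667° lat. NE corner is SW corner plus one full cell.
latitude 34.15000° N, longitude 120.78333° E.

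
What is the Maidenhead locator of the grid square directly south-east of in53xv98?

IN63av07

Longitude extended square 9; +1 → 10, wraps to 0, carry into subsquare.
Longitude subsquare x = 23; +1 → 24, wraps to 0 = a, carry into square.
Longitude square 5; +1 → 6.
Latitude extended square 8; −1 → 7.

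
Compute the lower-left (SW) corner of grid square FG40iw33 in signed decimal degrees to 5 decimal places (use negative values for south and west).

-29.07083, -71.30833

Field F=5, G=6: +5·20° lon, +6·10° lat → SW at lon -80°, lat -30°.
Square 4, 0: +4·2° lon, +0·1° lat → SW at lon -72°, lat -30°.
Subsquare i=8, w=22: +8·0.0833333° lon, +22·0.0416667° lat → SW at lon -71.3333°, lat -29.0833°.
Extended square 3, 3: +3·0.00833333° lon, +3·0.00416667° lat → SW at lon -71.3083°, lat -29.0708°.
latitude -29.07083, longitude -71.30833.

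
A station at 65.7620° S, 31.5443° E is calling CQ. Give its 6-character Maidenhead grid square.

Add 180° to longitude and 90° to latitude: 211.5443, 24.2380.
Field: 211.5443/20 → 10 → K, 24.2380/10 → 2 → C; chars KC.
Square: 11.5443/2 → 5, 4.2380/1 → 4; chars 54.
Subsquare: 1.5443/0.0833333 → 18 → s, 0.2380/0.0416667 → 5 → f; chars sf.

KC54sf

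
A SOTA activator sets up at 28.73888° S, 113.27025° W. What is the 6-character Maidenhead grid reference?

DG31ig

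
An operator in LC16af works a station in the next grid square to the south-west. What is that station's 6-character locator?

LC06xe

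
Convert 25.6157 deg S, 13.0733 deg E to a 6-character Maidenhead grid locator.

Add 180° to longitude and 90° to latitude: 193.0733, 64.3843.
Field: lon ⌊193.0733/20⌋ = 9 → J; lat ⌊64.3843/10⌋ = 6 → G.
Square: lon ⌊13.0733/2⌋ = 6; lat ⌊4.3843/1⌋ = 4.
Subsquare: lon ⌊1.0733/0.0833333⌋ = 12 → m; lat ⌊0.3843/0.0416667⌋ = 9 → j.

JG64mj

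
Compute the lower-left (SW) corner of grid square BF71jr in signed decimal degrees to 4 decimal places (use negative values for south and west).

-38.2917, -145.2500

Field B=1, F=5: +1·20° lon, +5·10° lat → SW at lon -160°, lat -40°.
Square 7, 1: +7·2° lon, +1·1° lat → SW at lon -146°, lat -39°.
Subsquare j=9, r=17: +9·0.0833333° lon, +17·0.0416667° lat → SW at lon -145.25°, lat -38.2917°.
latitude -38.2917, longitude -145.2500.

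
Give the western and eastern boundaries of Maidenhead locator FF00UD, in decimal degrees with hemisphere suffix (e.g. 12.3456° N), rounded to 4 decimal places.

78.3333° W, 78.2500° W

Field F=5, F=5: +5·20° lon, +5·10° lat → SW at lon -80°, lat -40°.
Square 0, 0: +0·2° lon, +0·1° lat → SW at lon -80°, lat -40°.
Subsquare u=20, d=3: +20·0.0833333° lon, +3·0.0416667° lat → SW at lon -78.3333°, lat -39.875°.
Cell spans 0.0833333° lon × 0.0416667° lat.
west 78.3333° W, east 78.2500° W.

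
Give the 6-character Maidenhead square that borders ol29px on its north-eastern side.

Longitude subsquare p = 15; +1 → 16 = q.
Latitude subsquare x = 23; +1 → 24, wraps to 0 = a, carry into square.
Latitude square 9; +1 → 10, wraps to 0, carry into field.
Latitude field L = 11; +1 → 12 = M.

OM20qa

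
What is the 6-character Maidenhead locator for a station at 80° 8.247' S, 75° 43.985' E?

MA79uu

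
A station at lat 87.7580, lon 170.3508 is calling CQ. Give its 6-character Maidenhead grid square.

Offset from 180°W / 90°S: lon 350.3508°, lat 177.7580°.
Field: 350.3508/20 → 17 → R, 177.7580/10 → 17 → R; chars RR.
Square: 10.3508/2 → 5, 7.7580/1 → 7; chars 57.
Subsquare: 0.3508/0.0833333 → 4 → e, 0.7580/0.0416667 → 18 → s; chars es.

RR57es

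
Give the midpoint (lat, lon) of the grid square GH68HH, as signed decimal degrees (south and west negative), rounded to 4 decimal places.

-11.6875, -47.3750

Field G=6, H=7: +6·20° lon, +7·10° lat → SW at lon -60°, lat -20°.
Square 6, 8: +6·2° lon, +8·1° lat → SW at lon -48°, lat -12°.
Subsquare h=7, h=7: +7·0.0833333° lon, +7·0.0416667° lat → SW at lon -47.4167°, lat -11.7083°.
Cell spans 0.0833333° lon × 0.0416667° lat. Centre is SW corner plus half of each.
latitude -11.6875, longitude -47.3750.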